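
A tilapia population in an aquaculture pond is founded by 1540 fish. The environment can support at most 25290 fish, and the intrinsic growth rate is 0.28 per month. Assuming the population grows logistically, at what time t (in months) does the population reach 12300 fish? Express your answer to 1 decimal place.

A = (K − N₀)/N₀ = (25290 − 1540)/1540 = 15.422.
Solve 25290/(1 + 15.422·e^(−0.28t)) = 12300: 1 + 15.422·e^(−0.28t) = 2.0561, so e^(−0.28t) = 0.0684796.
−0.28·t = ln(0.0684796) = -2.6812, so t = 2.6812/0.28 = 9.5758.

9.6 months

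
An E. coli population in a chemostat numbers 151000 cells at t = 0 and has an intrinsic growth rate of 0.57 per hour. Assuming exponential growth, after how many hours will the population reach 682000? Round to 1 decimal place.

2.6 hours

Set N₀·e^(rt) = 682000: e^(0.57·t) = 682000/151000 = 4.5166.
0.57·t = ln(4.5166) = 1.5077, so t = 1.5077/0.57 = 2.6452.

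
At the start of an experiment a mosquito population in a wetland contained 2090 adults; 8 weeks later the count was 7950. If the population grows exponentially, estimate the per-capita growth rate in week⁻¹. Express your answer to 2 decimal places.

0.17 per week

From N(t) = N₀·e^(rt): e^(r·8) = 7950/2090 = 3.8038.
r·8 = ln(3.8038) = 1.336, so r = 1.336/8 = 0.167.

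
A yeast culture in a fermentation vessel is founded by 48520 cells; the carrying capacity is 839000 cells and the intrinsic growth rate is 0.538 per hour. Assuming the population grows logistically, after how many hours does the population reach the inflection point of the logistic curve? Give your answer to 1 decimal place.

Logistic growth is fastest at N = K/2 = 419500.
A = (K − N₀)/N₀ = 16.292. Set K/(1 + A·e^(−rt)) = K/2 → A·e^(−rt) = 1.
e^(−0.538t) = 1/16.292 = 0.0613804, so t = ln(16.292)/0.538 = 2.7907/0.538 = 5.1871.

5.2 hours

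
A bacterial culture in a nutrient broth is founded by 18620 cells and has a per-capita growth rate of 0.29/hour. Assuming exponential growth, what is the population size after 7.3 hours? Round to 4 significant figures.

154700 cells

N(t) = N₀·e^(rt) = 18620 × e^(0.29×7.3) = 18620 × e^2.117.
e^2.117 ≈ 8.3062, so N ≈ 18620 × 8.3062 = 154661.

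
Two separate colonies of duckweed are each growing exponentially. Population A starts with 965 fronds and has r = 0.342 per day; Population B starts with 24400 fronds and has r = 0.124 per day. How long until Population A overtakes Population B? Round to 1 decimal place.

14.8 days

Set 965·e^(0.342t) = 24400·e^(0.124t).
e^((0.342 − 0.124)t) = 24400/965 → e^(0.218·t) = 25.285.
0.218·t = ln(25.285) = 3.2302, so t = 3.2302/0.218 = 14.817.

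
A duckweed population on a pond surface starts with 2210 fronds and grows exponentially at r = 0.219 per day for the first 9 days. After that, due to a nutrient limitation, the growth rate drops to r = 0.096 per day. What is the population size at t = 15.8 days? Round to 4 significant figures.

Phase 1: N(9) = 2210·e^(0.219×9) = 2210·e^1.971 = 15863.1.
Phase 2 runs for 15.8 − 9 = 6.8 days at r = 0.096.
N(15.8) = 15863.1·e^(0.096×6.8) = 15863.1·e^0.6528 = 30471.5.

30470 fronds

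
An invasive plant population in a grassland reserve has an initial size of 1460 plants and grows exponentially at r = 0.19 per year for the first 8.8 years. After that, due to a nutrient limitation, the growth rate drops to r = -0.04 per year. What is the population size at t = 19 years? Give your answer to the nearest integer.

5168 plants

Phase 1: N(8.8) = 1460·e^(0.19×8.8) = 1460·e^1.672 = 7771.29.
Phase 2 runs for 19 − 8.8 = 10.2 years at r = -0.04.
N(19) = 7771.29·e^(-0.04×10.2) = 7771.29·e^-0.408 = 5167.75.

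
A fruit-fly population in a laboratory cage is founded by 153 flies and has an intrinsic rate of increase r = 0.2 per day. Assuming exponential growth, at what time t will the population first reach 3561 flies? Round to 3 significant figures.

Set N₀·e^(rt) = 3561: e^(0.2·t) = 3561/153 = 23.275.
0.2·t = ln(23.275) = 3.1474, so t = 3.1474/0.2 = 15.737.

15.7 days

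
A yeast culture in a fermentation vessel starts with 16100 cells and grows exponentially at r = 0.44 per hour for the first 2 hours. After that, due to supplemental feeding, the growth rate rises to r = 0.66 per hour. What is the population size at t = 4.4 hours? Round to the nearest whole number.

Phase 1: N(2) = 16100·e^(0.44×2) = 16100·e^0.88 = 38815.5.
Phase 2 runs for 4.4 − 2 = 2.4 hours at r = 0.66.
N(4.4) = 38815.5·e^(0.66×2.4) = 38815.5·e^1.584 = 189203.

189203 cells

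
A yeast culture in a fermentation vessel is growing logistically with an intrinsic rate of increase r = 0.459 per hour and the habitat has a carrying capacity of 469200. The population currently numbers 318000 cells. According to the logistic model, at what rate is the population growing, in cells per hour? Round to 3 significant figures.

dN/dt = rN(1 − N/K) = 0.459 × 318000 × (1 − 318000/469200).
1 − 318000/469200 = 0.32225; dN/dt = 0.459 × 318000 × 0.32225 = 47036.

47000 cells per hour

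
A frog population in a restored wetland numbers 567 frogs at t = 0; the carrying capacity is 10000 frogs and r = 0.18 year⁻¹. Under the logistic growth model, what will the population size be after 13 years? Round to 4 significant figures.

A = (K − N₀)/N₀ = (10000 − 567)/567 = 16.637.
N(t) = K/(1 + A·e^(−rt)) = 10000/(1 + 16.637×e^(−0.18×13)).
e^(−2.34) = 0.096328; denominator = 1 + 16.637×0.096328 = 2.6026.
N = 10000/2.6026 = 3842.35.

3842 frogs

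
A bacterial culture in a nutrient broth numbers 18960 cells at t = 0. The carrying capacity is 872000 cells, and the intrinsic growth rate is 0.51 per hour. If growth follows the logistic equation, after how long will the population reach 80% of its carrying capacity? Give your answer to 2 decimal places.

A = (K − N₀)/N₀ = (872000 − 18960)/18960 = 44.992.
Solve 872000/(1 + 44.992·e^(−0.51t)) = 697600: 1 + 44.992·e^(−0.51t) = 1.25, so e^(−0.51t) = 0.0055566.
−0.51·t = ln(0.0055566) = -5.1928, so t = 5.1928/0.51 = 10.182.

10.18 hours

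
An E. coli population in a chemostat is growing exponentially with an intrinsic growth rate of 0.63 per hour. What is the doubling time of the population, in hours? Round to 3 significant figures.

Doubling time t_d = ln(2)/r = 0.6931/0.63 = 1.1002.

1.10 hours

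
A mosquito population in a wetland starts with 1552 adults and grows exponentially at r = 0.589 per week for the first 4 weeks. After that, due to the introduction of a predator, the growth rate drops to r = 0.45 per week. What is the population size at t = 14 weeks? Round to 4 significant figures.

Phase 1: N(4) = 1552·e^(0.589×4) = 1552·e^2.356 = 16371.5.
Phase 2 runs for 14 − 4 = 10 weeks at r = 0.45.
N(14) = 16371.5·e^(0.45×10) = 16371.5·e^4.5 = 1.473719×10^6.

1474000 adults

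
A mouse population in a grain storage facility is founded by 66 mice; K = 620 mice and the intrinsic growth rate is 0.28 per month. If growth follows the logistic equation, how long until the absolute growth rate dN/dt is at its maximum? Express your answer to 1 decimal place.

Logistic growth is fastest at N = K/2 = 310.
A = (K − N₀)/N₀ = 8.3939. Set K/(1 + A·e^(−rt)) = K/2 → A·e^(−rt) = 1.
e^(−0.28t) = 1/8.3939 = 0.119134, so t = ln(8.3939)/0.28 = 2.1275/0.28 = 7.5982.

7.6 months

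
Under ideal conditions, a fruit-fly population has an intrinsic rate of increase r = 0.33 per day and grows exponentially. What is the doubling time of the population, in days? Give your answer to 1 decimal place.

2.1 days

Doubling time t_d = ln(2)/r = 0.6931/0.33 = 2.1004.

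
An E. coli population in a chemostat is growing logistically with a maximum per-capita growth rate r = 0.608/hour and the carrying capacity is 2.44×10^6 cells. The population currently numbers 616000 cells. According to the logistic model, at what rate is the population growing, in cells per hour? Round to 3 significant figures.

280000 cells per hour

dN/dt = rN(1 − N/K) = 0.608 × 616000 × (1 − 616000/2.44×10^6).
1 − 616000/2.44×10^6 = 0.74754; dN/dt = 0.608 × 616000 × 0.74754 = 2.79975×10^5.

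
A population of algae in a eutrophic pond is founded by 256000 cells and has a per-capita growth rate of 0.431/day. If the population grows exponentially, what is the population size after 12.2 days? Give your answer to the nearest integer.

N(t) = N₀·e^(rt) = 256000 × e^(0.431×12.2) = 256000 × e^5.258.
e^5.258 ≈ 192.14, so N ≈ 256000 × 192.14 = 4.918665×10^7.

49186646 cells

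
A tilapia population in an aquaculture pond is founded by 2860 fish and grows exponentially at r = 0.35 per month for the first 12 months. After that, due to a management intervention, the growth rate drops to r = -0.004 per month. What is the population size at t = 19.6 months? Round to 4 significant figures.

Phase 1: N(12) = 2860·e^(0.35×12) = 2860·e^4.2 = 190723.
Phase 2 runs for 19.6 − 12 = 7.6 months at r = -0.004.
N(19.6) = 190723·e^(-0.004×7.6) = 190723·e^-0.0304 = 185012.

185000 fish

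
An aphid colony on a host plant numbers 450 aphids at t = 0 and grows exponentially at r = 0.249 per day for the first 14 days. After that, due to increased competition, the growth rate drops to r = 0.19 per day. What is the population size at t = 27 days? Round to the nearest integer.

173728 aphids

Phase 1: N(14) = 450·e^(0.249×14) = 450·e^3.486 = 14694.8.
Phase 2 runs for 27 − 14 = 13 days at r = 0.19.
N(27) = 14694.8·e^(0.19×13) = 14694.8·e^2.47 = 173728.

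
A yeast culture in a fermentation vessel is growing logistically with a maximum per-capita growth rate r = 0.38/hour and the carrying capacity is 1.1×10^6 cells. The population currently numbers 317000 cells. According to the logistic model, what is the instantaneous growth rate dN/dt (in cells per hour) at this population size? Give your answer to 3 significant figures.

dN/dt = rN(1 − N/K) = 0.38 × 317000 × (1 − 317000/1.1×10^6).
1 − 317000/1.1×10^6 = 0.71182; dN/dt = 0.38 × 317000 × 0.71182 = 85746.

85700 cells per hour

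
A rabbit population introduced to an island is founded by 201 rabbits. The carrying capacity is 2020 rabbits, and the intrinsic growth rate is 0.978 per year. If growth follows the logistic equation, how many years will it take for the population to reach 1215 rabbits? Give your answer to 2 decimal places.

A = (K − N₀)/N₀ = (2020 − 201)/201 = 9.0498.
Solve 2020/(1 + 9.0498·e^(−0.978t)) = 1215: 1 + 9.0498·e^(−0.978t) = 1.6626, so e^(−0.978t) = 0.0732121.
−0.978·t = ln(0.0732121) = -2.6144, so t = 2.6144/0.978 = 2.6732.

2.67 years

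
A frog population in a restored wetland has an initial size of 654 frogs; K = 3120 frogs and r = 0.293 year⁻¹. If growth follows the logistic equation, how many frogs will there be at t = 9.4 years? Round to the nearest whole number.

2516 frogs

A = (K − N₀)/N₀ = (3120 − 654)/654 = 3.7706.
N(t) = K/(1 + A·e^(−rt)) = 3120/(1 + 3.7706×e^(−0.293×9.4)).
e^(−2.754) = 0.06366; denominator = 1 + 3.7706×0.06366 = 1.24.
N = 3120/1.24 = 2516.05.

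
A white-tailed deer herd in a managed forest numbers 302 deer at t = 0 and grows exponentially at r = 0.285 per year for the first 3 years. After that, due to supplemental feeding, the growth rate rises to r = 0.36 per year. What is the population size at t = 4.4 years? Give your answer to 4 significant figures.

Phase 1: N(3) = 302·e^(0.285×3) = 302·e^0.855 = 710.115.
Phase 2 runs for 4.4 − 3 = 1.4 years at r = 0.36.
N(4.4) = 710.115·e^(0.36×1.4) = 710.115·e^0.504 = 1175.47.

1175 deer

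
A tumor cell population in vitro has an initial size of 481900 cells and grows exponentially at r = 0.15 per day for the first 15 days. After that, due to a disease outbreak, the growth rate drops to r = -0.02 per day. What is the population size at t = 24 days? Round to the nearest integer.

3818972 cells

Phase 1: N(15) = 481900·e^(0.15×15) = 481900·e^2.25 = 4.57214×10^6.
Phase 2 runs for 24 − 15 = 9 days at r = -0.02.
N(24) = 4.57214×10^6·e^(-0.02×9) = 4.57214×10^6·e^-0.18 = 3.818972×10^6.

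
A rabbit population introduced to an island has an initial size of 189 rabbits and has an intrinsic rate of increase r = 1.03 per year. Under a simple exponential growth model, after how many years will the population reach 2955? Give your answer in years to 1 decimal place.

Set N₀·e^(rt) = 2955: e^(1.03·t) = 2955/189 = 15.635.
1.03·t = ln(15.635) = 2.7495, so t = 2.7495/1.03 = 2.6694.

2.7 years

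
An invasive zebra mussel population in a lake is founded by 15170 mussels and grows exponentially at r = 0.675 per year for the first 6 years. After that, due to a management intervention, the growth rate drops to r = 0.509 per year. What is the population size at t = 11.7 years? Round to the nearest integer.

15845167 mussels

Phase 1: N(6) = 15170·e^(0.675×6) = 15170·e^4.05 = 870719.
Phase 2 runs for 11.7 − 6 = 5.7 years at r = 0.509.
N(11.7) = 870719·e^(0.509×5.7) = 870719·e^2.901 = 1.584517×10^7.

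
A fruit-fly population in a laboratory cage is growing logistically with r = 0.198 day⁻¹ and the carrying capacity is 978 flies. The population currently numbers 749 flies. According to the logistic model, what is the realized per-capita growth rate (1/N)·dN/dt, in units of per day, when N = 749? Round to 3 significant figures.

0.0464 per day

(1/N)·dN/dt = r(1 − N/K) = 0.198 × (1 − 749/978).
= 0.198 × 0.23415 = 0.046362.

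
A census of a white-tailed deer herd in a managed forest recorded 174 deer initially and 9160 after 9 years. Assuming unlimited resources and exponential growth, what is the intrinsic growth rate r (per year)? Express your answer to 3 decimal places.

0.440 per year

From N(t) = N₀·e^(rt): e^(r·9) = 9160/174 = 52.644.
r·9 = ln(52.644) = 3.9635, so r = 3.9635/9 = 0.44039.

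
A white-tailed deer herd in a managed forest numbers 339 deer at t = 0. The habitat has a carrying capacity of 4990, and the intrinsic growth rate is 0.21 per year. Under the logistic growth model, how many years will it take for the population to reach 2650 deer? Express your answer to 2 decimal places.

13.06 years

A = (K − N₀)/N₀ = (4990 − 339)/339 = 13.72.
Solve 4990/(1 + 13.72·e^(−0.21t)) = 2650: 1 + 13.72·e^(−0.21t) = 1.883, so e^(−0.21t) = 0.0643611.
−0.21·t = ln(0.0643611) = -2.7432, so t = 2.7432/0.21 = 13.063.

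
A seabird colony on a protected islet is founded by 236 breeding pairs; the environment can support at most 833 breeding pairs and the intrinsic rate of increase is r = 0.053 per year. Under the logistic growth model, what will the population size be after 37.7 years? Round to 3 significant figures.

A = (K − N₀)/N₀ = (833 − 236)/236 = 2.5297.
N(t) = K/(1 + A·e^(−rt)) = 833/(1 + 2.5297×e^(−0.053×37.7)).
e^(−1.998) = 0.13559; denominator = 1 + 2.5297×0.13559 = 1.343.
N = 833/1.343 = 620.252.

620 breeding pairs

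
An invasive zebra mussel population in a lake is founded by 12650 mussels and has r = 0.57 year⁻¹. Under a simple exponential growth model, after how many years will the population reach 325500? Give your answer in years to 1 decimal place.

5.7 years

Set N₀·e^(rt) = 325500: e^(0.57·t) = 325500/12650 = 25.731.
0.57·t = ln(25.731) = 3.2477, so t = 3.2477/0.57 = 5.6977.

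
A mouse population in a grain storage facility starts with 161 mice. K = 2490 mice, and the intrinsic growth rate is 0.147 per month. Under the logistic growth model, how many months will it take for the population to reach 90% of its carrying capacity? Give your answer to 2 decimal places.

33.12 months

A = (K − N₀)/N₀ = (2490 − 161)/161 = 14.466.
Solve 2490/(1 + 14.466·e^(−0.147t)) = 2241: 1 + 14.466·e^(−0.147t) = 1.1111, so e^(−0.147t) = 0.00768093.
−0.147·t = ln(0.00768093) = -4.869, so t = 4.869/0.147 = 33.123.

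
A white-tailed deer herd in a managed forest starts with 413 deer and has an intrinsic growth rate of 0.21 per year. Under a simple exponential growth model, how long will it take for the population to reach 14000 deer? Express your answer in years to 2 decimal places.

Set N₀·e^(rt) = 14000: e^(0.21·t) = 14000/413 = 33.898.
0.21·t = ln(33.898) = 3.5234, so t = 3.5234/0.21 = 16.778.

16.78 years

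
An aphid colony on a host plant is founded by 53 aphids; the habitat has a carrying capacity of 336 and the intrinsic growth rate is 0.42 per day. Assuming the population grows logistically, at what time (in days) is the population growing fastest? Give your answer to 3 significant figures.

3.99 days

Logistic growth is fastest at N = K/2 = 168.
A = (K − N₀)/N₀ = 5.3396. Set K/(1 + A·e^(−rt)) = K/2 → A·e^(−rt) = 1.
e^(−0.42t) = 1/5.3396 = 0.187279, so t = ln(5.3396)/0.42 = 1.6752/0.42 = 3.9885.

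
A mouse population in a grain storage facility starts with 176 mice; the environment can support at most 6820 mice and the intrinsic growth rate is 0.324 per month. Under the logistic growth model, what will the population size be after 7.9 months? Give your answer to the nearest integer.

A = (K − N₀)/N₀ = (6820 − 176)/176 = 37.75.
N(t) = K/(1 + A·e^(−rt)) = 6820/(1 + 37.75×e^(−0.324×7.9)).
e^(−2.56) = 0.077336; denominator = 1 + 37.75×0.077336 = 3.9194.
N = 6820/3.9194 = 1740.05.

1740 mice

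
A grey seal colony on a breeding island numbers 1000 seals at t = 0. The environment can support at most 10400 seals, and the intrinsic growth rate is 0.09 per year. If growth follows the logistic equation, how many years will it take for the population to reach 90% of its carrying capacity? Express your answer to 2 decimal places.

A = (K − N₀)/N₀ = (10400 − 1000)/1000 = 9.4.
Solve 10400/(1 + 9.4·e^(−0.09t)) = 9360: 1 + 9.4·e^(−0.09t) = 1.1111, so e^(−0.09t) = 0.0118203.
−0.09·t = ln(0.0118203) = -4.4379, so t = 4.4379/0.09 = 49.31.

49.31 years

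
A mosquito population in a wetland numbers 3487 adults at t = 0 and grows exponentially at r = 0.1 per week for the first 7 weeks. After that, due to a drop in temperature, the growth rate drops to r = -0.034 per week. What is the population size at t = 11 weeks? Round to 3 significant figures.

Phase 1: N(7) = 3487·e^(0.1×7) = 3487·e^0.7 = 7021.96.
Phase 2 runs for 11 − 7 = 4 weeks at r = -0.034.
N(11) = 7021.96·e^(-0.034×4) = 7021.96·e^-0.136 = 6129.06.

6130 adults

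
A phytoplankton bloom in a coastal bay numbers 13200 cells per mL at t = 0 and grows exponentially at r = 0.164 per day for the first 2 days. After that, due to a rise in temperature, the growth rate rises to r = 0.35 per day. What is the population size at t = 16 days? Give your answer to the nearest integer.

Phase 1: N(2) = 13200·e^(0.164×2) = 13200·e^0.328 = 18324.1.
Phase 2 runs for 16 − 2 = 14 days at r = 0.35.
N(16) = 18324.1·e^(0.35×14) = 18324.1·e^4.9 = 2.460739×10^6.

2460739 cells per mL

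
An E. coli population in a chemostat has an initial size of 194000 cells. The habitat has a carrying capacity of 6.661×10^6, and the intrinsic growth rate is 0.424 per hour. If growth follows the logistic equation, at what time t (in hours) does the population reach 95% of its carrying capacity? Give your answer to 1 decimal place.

A = (K − N₀)/N₀ = (6.661×10^6 − 194000)/194000 = 33.335.
Solve 6.661×10^6/(1 + 33.335·e^(−0.424t)) = 6.32795×10^6: 1 + 33.335·e^(−0.424t) = 1.0526, so e^(−0.424t) = 0.00157887.
−0.424·t = ln(0.00157887) = -6.451, so t = 6.451/0.424 = 15.215.

15.2 hours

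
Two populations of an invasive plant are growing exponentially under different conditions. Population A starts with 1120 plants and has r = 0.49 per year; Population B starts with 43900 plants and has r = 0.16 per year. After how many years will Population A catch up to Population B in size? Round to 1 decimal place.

Set 1120·e^(0.49t) = 43900·e^(0.16t).
e^((0.49 − 0.16)t) = 43900/1120 → e^(0.33·t) = 39.196.
0.33·t = ln(39.196) = 3.6686, so t = 3.6686/0.33 = 11.117.

11.1 years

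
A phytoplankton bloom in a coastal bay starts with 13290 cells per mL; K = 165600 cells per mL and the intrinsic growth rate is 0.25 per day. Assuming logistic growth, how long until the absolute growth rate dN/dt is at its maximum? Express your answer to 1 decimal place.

Logistic growth is fastest at N = K/2 = 82800.
A = (K − N₀)/N₀ = 11.46. Set K/(1 + A·e^(−rt)) = K/2 → A·e^(−rt) = 1.
e^(−0.25t) = 1/11.46 = 0.0872563, so t = ln(11.46)/0.25 = 2.4389/0.25 = 9.7556.

9.8 days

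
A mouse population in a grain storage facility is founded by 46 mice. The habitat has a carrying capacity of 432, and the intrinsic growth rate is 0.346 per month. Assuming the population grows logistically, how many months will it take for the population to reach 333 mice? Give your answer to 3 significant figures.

A = (K − N₀)/N₀ = (432 − 46)/46 = 8.3913.
Solve 432/(1 + 8.3913·e^(−0.346t)) = 333: 1 + 8.3913·e^(−0.346t) = 1.2973, so e^(−0.346t) = 0.0354292.
−0.346·t = ln(0.0354292) = -3.3402, so t = 3.3402/0.346 = 9.6538.

9.65 months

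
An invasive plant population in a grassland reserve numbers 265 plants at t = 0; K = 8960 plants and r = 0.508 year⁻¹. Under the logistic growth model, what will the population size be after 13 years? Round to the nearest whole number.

8579 plants

A = (K − N₀)/N₀ = (8960 − 265)/265 = 32.811.
N(t) = K/(1 + A·e^(−rt)) = 8960/(1 + 32.811×e^(−0.508×13)).
e^(−6.604) = 0.0013549; denominator = 1 + 32.811×0.0013549 = 1.0445.
N = 8960/1.0445 = 8578.62.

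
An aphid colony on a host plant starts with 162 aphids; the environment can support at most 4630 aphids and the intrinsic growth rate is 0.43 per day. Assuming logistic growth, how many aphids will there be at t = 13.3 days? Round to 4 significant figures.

4246 aphids

A = (K − N₀)/N₀ = (4630 − 162)/162 = 27.58.
N(t) = K/(1 + A·e^(−rt)) = 4630/(1 + 27.58×e^(−0.43×13.3)).
e^(−5.719) = 0.003283; denominator = 1 + 27.58×0.003283 = 1.0905.
N = 4630/1.0905 = 4245.58.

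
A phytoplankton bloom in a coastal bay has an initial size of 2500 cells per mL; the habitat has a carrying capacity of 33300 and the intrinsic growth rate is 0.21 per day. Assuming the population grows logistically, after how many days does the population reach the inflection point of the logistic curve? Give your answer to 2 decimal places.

Logistic growth is fastest at N = K/2 = 16650.
A = (K − N₀)/N₀ = 12.32. Set K/(1 + A·e^(−rt)) = K/2 → A·e^(−rt) = 1.
e^(−0.21t) = 1/12.32 = 0.0811688, so t = ln(12.32)/0.21 = 2.5112/0.21 = 11.958.

11.96 days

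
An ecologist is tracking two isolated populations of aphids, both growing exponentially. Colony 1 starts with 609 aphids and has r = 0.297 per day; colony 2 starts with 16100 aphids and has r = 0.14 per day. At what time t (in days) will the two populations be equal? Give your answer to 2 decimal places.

20.86 days

Set 609·e^(0.297t) = 16100·e^(0.14t).
e^((0.297 − 0.14)t) = 16100/609 → e^(0.157·t) = 26.437.
0.157·t = ln(26.437) = 3.2748, so t = 3.2748/0.157 = 20.858.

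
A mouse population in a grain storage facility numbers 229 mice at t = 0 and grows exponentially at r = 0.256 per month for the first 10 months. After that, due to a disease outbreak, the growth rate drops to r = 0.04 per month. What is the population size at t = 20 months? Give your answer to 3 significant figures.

4420 mice

Phase 1: N(10) = 229·e^(0.256×10) = 229·e^2.56 = 2962.3.
Phase 2 runs for 20 − 10 = 10 months at r = 0.04.
N(20) = 2962.3·e^(0.04×10) = 2962.3·e^0.4 = 4419.24.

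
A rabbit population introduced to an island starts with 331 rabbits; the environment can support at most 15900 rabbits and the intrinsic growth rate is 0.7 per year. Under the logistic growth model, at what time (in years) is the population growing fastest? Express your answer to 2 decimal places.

Logistic growth is fastest at N = K/2 = 7950.
A = (K − N₀)/N₀ = 47.036. Set K/(1 + A·e^(−rt)) = K/2 → A·e^(−rt) = 1.
e^(−0.7t) = 1/47.036 = 0.0212602, so t = ln(47.036)/0.7 = 3.8509/0.7 = 5.5013.

5.50 years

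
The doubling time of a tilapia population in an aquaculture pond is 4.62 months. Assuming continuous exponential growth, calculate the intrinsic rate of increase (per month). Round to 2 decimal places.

r = ln(2)/t_d = 0.6931/4.62 = 0.15003.

0.15 per month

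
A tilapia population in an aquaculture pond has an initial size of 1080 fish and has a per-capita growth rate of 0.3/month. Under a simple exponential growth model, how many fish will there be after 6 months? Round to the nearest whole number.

6534 fish

N(t) = N₀·e^(rt) = 1080 × e^(0.3×6) = 1080 × e^1.8.
e^1.8 ≈ 6.0496, so N ≈ 1080 × 6.0496 = 6533.62.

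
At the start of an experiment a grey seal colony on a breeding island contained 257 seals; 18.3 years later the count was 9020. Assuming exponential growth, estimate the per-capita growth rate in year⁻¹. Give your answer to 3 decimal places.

0.194 per year

From N(t) = N₀·e^(rt): e^(r·18.3) = 9020/257 = 35.097.
r·18.3 = ln(35.097) = 3.5581, so r = 3.5581/18.3 = 0.19443.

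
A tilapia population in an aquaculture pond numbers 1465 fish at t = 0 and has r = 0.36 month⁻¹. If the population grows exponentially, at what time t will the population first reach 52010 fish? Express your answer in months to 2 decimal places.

Set N₀·e^(rt) = 52010: e^(0.36·t) = 52010/1465 = 35.502.
0.36·t = ln(35.502) = 3.5696, so t = 3.5696/0.36 = 9.9155.

9.92 months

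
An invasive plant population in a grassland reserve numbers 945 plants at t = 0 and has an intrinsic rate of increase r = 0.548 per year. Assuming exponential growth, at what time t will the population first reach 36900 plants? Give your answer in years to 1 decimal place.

Set N₀·e^(rt) = 36900: e^(0.548·t) = 36900/945 = 39.048.
0.548·t = ln(39.048) = 3.6648, so t = 3.6648/0.548 = 6.6876.

6.7 years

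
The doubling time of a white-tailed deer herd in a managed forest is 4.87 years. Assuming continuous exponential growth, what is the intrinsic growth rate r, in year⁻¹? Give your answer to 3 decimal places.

r = ln(2)/t_d = 0.6931/4.87 = 0.14233.

0.142 per year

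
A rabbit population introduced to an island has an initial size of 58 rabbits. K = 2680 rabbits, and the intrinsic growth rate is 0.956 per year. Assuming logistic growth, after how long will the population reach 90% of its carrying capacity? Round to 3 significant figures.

A = (K − N₀)/N₀ = (2680 − 58)/58 = 45.207.
Solve 2680/(1 + 45.207·e^(−0.956t)) = 2412: 1 + 45.207·e^(−0.956t) = 1.1111, so e^(−0.956t) = 0.00245784.
−0.956·t = ln(0.00245784) = -6.0085, so t = 6.0085/0.956 = 6.285.

6.29 years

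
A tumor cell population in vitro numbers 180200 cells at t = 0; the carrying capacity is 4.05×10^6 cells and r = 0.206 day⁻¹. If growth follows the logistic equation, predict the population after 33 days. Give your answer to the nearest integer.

3955209 cells

A = (K − N₀)/N₀ = (4.05×10^6 − 180200)/180200 = 21.475.
N(t) = K/(1 + A·e^(−rt)) = 4.05×10^6/(1 + 21.475×e^(−0.206×33)).
e^(−6.798) = 0.001116; denominator = 1 + 21.475×0.001116 = 1.024.
N = 4.05×10^6/1.024 = 3.955209×10^6.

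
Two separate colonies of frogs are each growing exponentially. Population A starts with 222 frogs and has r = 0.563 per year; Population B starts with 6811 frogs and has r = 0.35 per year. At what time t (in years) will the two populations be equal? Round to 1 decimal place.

Set 222·e^(0.563t) = 6811·e^(0.35t).
e^((0.563 − 0.35)t) = 6811/222 → e^(0.213·t) = 30.68.
0.213·t = ln(30.68) = 3.4236, so t = 3.4236/0.213 = 16.073.

16.1 years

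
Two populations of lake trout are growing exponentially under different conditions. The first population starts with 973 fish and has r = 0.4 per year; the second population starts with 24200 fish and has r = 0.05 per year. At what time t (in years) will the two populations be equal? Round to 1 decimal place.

Set 973·e^(0.4t) = 24200·e^(0.05t).
e^((0.4 − 0.05)t) = 24200/973 → e^(0.35·t) = 24.872.
0.35·t = ln(24.872) = 3.2137, so t = 3.2137/0.35 = 9.1821.

9.2 years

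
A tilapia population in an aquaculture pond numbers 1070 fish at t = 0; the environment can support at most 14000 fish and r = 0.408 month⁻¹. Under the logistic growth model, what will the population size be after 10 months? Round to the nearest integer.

A = (K − N₀)/N₀ = (14000 − 1070)/1070 = 12.084.
N(t) = K/(1 + A·e^(−rt)) = 14000/(1 + 12.084×e^(−0.408×10)).
e^(−4.08) = 0.016907; denominator = 1 + 12.084×0.016907 = 1.2043.
N = 14000/1.2043 = 11624.9.

11625 fish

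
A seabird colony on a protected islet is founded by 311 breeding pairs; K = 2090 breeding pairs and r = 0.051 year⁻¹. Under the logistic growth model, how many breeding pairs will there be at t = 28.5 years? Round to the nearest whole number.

A = (K − N₀)/N₀ = (2090 − 311)/311 = 5.7203.
N(t) = K/(1 + A·e^(−rt)) = 2090/(1 + 5.7203×e^(−0.051×28.5)).
e^(−1.454) = 0.23375; denominator = 1 + 5.7203×0.23375 = 2.3371.
N = 2090/2.3371 = 894.265.

894 breeding pairs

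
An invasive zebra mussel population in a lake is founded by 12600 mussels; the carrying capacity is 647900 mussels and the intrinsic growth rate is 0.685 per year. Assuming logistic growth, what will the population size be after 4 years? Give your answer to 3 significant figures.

152000 mussels

A = (K − N₀)/N₀ = (647900 − 12600)/12600 = 50.421.
N(t) = K/(1 + A·e^(−rt)) = 647900/(1 + 50.421×e^(−0.685×4)).
e^(−2.74) = 0.06457; denominator = 1 + 50.421×0.06457 = 4.2557.
N = 647900/4.2557 = 152244.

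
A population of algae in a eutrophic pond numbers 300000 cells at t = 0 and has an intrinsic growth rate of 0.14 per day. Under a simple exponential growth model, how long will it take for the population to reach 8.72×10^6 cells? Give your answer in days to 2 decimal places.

Set N₀·e^(rt) = 8.72×10^6: e^(0.14·t) = 8.72×10^6/300000 = 29.067.
0.14·t = ln(29.067) = 3.3696, so t = 3.3696/0.14 = 24.069.

24.07 days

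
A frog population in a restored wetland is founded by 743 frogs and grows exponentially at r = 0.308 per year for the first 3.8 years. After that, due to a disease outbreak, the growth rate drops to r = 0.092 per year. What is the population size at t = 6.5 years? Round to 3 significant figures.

Phase 1: N(3.8) = 743·e^(0.308×3.8) = 743·e^1.17 = 2394.9.
Phase 2 runs for 6.5 − 3.8 = 2.7 years at r = 0.092.
N(6.5) = 2394.9·e^(0.092×2.7) = 2394.9·e^0.2484 = 3070.19.

3070 frogs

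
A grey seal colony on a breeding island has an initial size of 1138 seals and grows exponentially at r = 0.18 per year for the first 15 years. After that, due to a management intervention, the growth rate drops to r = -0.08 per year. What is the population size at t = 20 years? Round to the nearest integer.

Phase 1: N(15) = 1138·e^(0.18×15) = 1138·e^2.7 = 16933.1.
Phase 2 runs for 20 − 15 = 5 years at r = -0.08.
N(20) = 16933.1·e^(-0.08×5) = 16933.1·e^-0.4 = 11350.6.

11351 seals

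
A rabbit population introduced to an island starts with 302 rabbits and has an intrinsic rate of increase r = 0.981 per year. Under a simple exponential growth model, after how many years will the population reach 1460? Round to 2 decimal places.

1.61 years

Set N₀·e^(rt) = 1460: e^(0.981·t) = 1460/302 = 4.8344.
0.981·t = ln(4.8344) = 1.5758, so t = 1.5758/0.981 = 1.6063.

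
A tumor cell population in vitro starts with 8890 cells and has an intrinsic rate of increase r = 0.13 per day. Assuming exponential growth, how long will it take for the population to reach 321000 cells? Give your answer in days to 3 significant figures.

Set N₀·e^(rt) = 321000: e^(0.13·t) = 321000/8890 = 36.108.
0.13·t = ln(36.108) = 3.5865, so t = 3.5865/0.13 = 27.589.

27.6 days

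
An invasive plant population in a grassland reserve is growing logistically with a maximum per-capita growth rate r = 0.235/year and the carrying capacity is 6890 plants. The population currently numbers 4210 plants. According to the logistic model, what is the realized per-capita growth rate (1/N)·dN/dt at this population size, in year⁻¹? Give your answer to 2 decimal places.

(1/N)·dN/dt = r(1 − N/K) = 0.235 × (1 − 4210/6890).
= 0.235 × 0.38897 = 0.091408.

0.09 per year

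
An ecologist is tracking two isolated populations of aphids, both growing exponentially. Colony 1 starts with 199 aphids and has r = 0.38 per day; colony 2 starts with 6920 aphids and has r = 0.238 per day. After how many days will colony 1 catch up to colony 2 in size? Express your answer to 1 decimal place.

Set 199·e^(0.38t) = 6920·e^(0.238t).
e^((0.38 − 0.238)t) = 6920/199 → e^(0.142·t) = 34.774.
0.142·t = ln(34.774) = 3.5489, so t = 3.5489/0.142 = 24.992.

25.0 days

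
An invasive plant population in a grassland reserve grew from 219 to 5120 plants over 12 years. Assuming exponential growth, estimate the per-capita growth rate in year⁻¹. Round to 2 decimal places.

0.26 per year

From N(t) = N₀·e^(rt): e^(r·12) = 5120/219 = 23.379.
r·12 = ln(23.379) = 3.1518, so r = 3.1518/12 = 0.26265.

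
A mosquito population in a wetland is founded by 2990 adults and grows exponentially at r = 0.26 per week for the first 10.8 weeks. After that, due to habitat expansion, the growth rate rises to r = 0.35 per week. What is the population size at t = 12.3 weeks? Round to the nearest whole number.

Phase 1: N(10.8) = 2990·e^(0.26×10.8) = 2990·e^2.808 = 49564.4.
Phase 2 runs for 12.3 − 10.8 = 1.5 weeks at r = 0.35.
N(12.3) = 49564.4·e^(0.35×1.5) = 49564.4·e^0.525 = 83786.6.

83787 adults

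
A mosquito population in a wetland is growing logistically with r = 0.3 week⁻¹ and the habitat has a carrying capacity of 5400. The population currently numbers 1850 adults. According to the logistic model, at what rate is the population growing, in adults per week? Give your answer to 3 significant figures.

dN/dt = rN(1 − N/K) = 0.3 × 1850 × (1 − 1850/5400).
1 − 1850/5400 = 0.65741; dN/dt = 0.3 × 1850 × 0.65741 = 364.86.

365 adults per week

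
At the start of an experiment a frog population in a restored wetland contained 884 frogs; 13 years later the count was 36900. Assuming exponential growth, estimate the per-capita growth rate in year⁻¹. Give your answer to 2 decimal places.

0.29 per year

From N(t) = N₀·e^(rt): e^(r·13) = 36900/884 = 41.742.
r·13 = ln(41.742) = 3.7315, so r = 3.7315/13 = 0.28704.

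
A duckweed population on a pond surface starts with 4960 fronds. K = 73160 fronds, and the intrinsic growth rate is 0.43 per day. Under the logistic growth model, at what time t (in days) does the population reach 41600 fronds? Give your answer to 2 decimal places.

6.74 days

A = (K − N₀)/N₀ = (73160 − 4960)/4960 = 13.75.
Solve 73160/(1 + 13.75·e^(−0.43t)) = 41600: 1 + 13.75·e^(−0.43t) = 1.7587, so e^(−0.43t) = 0.0551748.
−0.43·t = ln(0.0551748) = -2.8972, so t = 2.8972/0.43 = 6.7378.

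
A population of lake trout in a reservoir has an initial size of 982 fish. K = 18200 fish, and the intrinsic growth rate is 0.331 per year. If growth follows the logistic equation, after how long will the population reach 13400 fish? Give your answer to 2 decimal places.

11.75 years

A = (K − N₀)/N₀ = (18200 − 982)/982 = 17.534.
Solve 18200/(1 + 17.534·e^(−0.331t)) = 13400: 1 + 17.534·e^(−0.331t) = 1.3582, so e^(−0.331t) = 0.0204299.
−0.331·t = ln(0.0204299) = -3.8908, so t = 3.8908/0.331 = 11.755.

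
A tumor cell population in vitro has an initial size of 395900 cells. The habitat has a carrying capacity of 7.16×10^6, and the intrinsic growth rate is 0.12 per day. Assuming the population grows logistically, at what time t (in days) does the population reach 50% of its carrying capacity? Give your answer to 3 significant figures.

23.7 days

A = (K − N₀)/N₀ = (7.16×10^6 − 395900)/395900 = 17.085.
Solve 7.16×10^6/(1 + 17.085·e^(−0.12t)) = 3.58×10^6: 1 + 17.085·e^(−0.12t) = 2, so e^(−0.12t) = 0.0585296.
−0.12·t = ln(0.0585296) = -2.8382, so t = 2.8382/0.12 = 23.652.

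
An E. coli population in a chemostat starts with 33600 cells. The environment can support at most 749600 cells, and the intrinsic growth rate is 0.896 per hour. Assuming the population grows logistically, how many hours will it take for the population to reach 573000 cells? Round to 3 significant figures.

4.73 hours

A = (K − N₀)/N₀ = (749600 − 33600)/33600 = 21.31.
Solve 749600/(1 + 21.31·e^(−0.896t)) = 573000: 1 + 21.31·e^(−0.896t) = 1.3082, so e^(−0.896t) = 0.0144631.
−0.896·t = ln(0.0144631) = -4.2362, so t = 4.2362/0.896 = 4.7278.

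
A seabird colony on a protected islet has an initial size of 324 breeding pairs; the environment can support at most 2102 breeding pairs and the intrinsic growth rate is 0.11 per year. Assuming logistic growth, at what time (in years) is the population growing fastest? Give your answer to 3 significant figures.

Logistic growth is fastest at N = K/2 = 1051.
A = (K − N₀)/N₀ = 5.4877. Set K/(1 + A·e^(−rt)) = K/2 → A·e^(−rt) = 1.
e^(−0.11t) = 1/5.4877 = 0.182227, so t = ln(5.4877)/0.11 = 1.7025/0.11 = 15.477.

15.5 years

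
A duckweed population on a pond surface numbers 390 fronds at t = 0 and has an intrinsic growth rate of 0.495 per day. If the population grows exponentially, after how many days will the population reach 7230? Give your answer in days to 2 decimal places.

Set N₀·e^(rt) = 7230: e^(0.495·t) = 7230/390 = 18.538.
0.495·t = ln(18.538) = 2.9198, so t = 2.9198/0.495 = 5.8987.

5.90 days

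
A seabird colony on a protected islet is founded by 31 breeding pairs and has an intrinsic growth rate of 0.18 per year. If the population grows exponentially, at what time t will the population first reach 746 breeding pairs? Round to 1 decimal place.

Set N₀·e^(rt) = 746: e^(0.18·t) = 746/31 = 24.065.
0.18·t = ln(24.065) = 3.1807, so t = 3.1807/0.18 = 17.671.

17.7 years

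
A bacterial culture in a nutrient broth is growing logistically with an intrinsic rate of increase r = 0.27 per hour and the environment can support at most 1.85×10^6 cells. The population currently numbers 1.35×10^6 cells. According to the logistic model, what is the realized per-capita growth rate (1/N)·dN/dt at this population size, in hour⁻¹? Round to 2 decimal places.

(1/N)·dN/dt = r(1 − N/K) = 0.27 × (1 − 1.35×10^6/1.85×10^6).
= 0.27 × 0.27027 = 0.072973.

0.07 per hour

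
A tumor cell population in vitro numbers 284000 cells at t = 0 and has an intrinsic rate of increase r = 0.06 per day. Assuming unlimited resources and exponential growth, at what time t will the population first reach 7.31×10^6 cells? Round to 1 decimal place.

54.1 days

Set N₀·e^(rt) = 7.31×10^6: e^(0.06·t) = 7.31×10^6/284000 = 25.739.
0.06·t = ln(25.739) = 3.248, so t = 3.248/0.06 = 54.134.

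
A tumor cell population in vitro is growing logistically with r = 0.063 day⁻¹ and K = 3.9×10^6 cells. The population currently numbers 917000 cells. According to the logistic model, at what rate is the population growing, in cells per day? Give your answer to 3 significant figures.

44200 cells per day

dN/dt = rN(1 − N/K) = 0.063 × 917000 × (1 − 917000/3.9×10^6).
1 − 917000/3.9×10^6 = 0.76487; dN/dt = 0.063 × 917000 × 0.76487 = 44187.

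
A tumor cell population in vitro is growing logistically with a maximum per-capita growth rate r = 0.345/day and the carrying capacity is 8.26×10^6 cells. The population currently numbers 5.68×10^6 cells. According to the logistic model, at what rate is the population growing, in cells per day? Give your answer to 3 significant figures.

dN/dt = rN(1 − N/K) = 0.345 × 5.68×10^6 × (1 − 5.68×10^6/8.26×10^6).
1 − 5.68×10^6/8.26×10^6 = 0.31235; dN/dt = 0.345 × 5.68×10^6 × 0.31235 = 6.12078×10^5.

612000 cells per day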